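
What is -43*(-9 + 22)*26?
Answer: -14534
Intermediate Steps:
-43*(-9 + 22)*26 = -43*13*26 = -559*26 = -14534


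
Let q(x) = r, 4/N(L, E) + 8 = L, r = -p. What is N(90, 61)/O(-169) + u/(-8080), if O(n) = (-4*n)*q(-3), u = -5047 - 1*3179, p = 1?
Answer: 28496957/27993160 ≈ 1.0180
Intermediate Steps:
r = -1 (r = -1*1 = -1)
N(L, E) = 4/(-8 + L)
q(x) = -1
u = -8226 (u = -5047 - 3179 = -8226)
O(n) = 4*n (O(n) = -4*n*(-1) = 4*n)
N(90, 61)/O(-169) + u/(-8080) = (4/(-8 + 90))/((4*(-169))) - 8226/(-8080) = (4/82)/(-676) - 8226*(-1/8080) = (4*(1/82))*(-1/676) + 4113/4040 = (2/41)*(-1/676) + 4113/4040 = -1/13858 + 4113/4040 = 28496957/27993160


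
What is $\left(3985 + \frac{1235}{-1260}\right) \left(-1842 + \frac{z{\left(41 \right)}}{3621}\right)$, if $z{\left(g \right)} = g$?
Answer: $- \frac{6696340278293}{912492} \approx -7.3385 \cdot 10^{6}$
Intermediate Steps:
$\left(3985 + \frac{1235}{-1260}\right) \left(-1842 + \frac{z{\left(41 \right)}}{3621}\right) = \left(3985 + \frac{1235}{-1260}\right) \left(-1842 + \frac{41}{3621}\right) = \left(3985 + 1235 \left(- \frac{1}{1260}\right)\right) \left(-1842 + 41 \cdot \frac{1}{3621}\right) = \left(3985 - \frac{247}{252}\right) \left(-1842 + \frac{41}{3621}\right) = \frac{1003973}{252} \left(- \frac{6669841}{3621}\right) = - \frac{6696340278293}{912492}$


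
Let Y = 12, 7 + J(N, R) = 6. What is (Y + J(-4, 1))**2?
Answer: 121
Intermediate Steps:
J(N, R) = -1 (J(N, R) = -7 + 6 = -1)
(Y + J(-4, 1))**2 = (12 - 1)**2 = 11**2 = 121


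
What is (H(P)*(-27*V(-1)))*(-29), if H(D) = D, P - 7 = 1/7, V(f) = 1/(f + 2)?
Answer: 39150/7 ≈ 5592.9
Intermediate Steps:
V(f) = 1/(2 + f)
P = 50/7 (P = 7 + 1/7 = 7 + ⅐ = 50/7 ≈ 7.1429)
(H(P)*(-27*V(-1)))*(-29) = (50*(-27/(2 - 1))/7)*(-29) = (50*(-27/1)/7)*(-29) = (50*(-27*1)/7)*(-29) = ((50/7)*(-27))*(-29) = -1350/7*(-29) = 39150/7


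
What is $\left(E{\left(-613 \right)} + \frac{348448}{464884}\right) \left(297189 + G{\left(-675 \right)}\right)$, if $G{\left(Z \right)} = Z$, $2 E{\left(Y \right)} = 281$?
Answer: $\frac{4867622007525}{116221} \approx 4.1882 \cdot 10^{7}$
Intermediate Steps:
$E{\left(Y \right)} = \frac{281}{2}$ ($E{\left(Y \right)} = \frac{1}{2} \cdot 281 = \frac{281}{2}$)
$\left(E{\left(-613 \right)} + \frac{348448}{464884}\right) \left(297189 + G{\left(-675 \right)}\right) = \left(\frac{281}{2} + \frac{348448}{464884}\right) \left(297189 - 675\right) = \left(\frac{281}{2} + 348448 \cdot \frac{1}{464884}\right) 296514 = \left(\frac{281}{2} + \frac{87112}{116221}\right) 296514 = \frac{32832325}{232442} \cdot 296514 = \frac{4867622007525}{116221}$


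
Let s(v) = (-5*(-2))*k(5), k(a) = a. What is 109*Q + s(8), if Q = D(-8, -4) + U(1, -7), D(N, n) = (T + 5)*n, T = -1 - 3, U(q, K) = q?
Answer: -277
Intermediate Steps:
T = -4
s(v) = 50 (s(v) = -5*(-2)*5 = 10*5 = 50)
D(N, n) = n (D(N, n) = (-4 + 5)*n = 1*n = n)
Q = -3 (Q = -4 + 1 = -3)
109*Q + s(8) = 109*(-3) + 50 = -327 + 50 = -277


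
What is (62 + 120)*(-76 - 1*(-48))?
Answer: -5096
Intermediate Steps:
(62 + 120)*(-76 - 1*(-48)) = 182*(-76 + 48) = 182*(-28) = -5096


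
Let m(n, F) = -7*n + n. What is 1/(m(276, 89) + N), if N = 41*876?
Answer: 1/34260 ≈ 2.9189e-5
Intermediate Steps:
m(n, F) = -6*n
N = 35916
1/(m(276, 89) + N) = 1/(-6*276 + 35916) = 1/(-1656 + 35916) = 1/34260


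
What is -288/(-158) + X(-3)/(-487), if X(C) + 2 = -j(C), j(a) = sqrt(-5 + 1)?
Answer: 70286/38473 + 2*I/487 ≈ 1.8269 + 0.0041068*I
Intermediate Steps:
j(a) = 2*I (j(a) = sqrt(-4) = 2*I)
X(C) = -2 - 2*I
-288/(-158) + X(-3)/(-487) = -288/(-158) + (-2 - 2*I)/(-487) = -288*(-1/158) + (-2 - 2*I)*(-1/487) = 144/79 + (2/487 + 2*I/487) = 70286/38473 + 2*I/487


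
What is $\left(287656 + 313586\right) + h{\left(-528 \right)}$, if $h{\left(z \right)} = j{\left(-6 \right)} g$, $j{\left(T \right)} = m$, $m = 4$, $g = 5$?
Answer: $601262$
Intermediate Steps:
$j{\left(T \right)} = 4$
$h{\left(z \right)} = 20$ ($h{\left(z \right)} = 4 \cdot 5 = 20$)
$\left(287656 + 313586\right) + h{\left(-528 \right)} = \left(287656 + 313586\right) + 20 = 601242 + 20 = 601262$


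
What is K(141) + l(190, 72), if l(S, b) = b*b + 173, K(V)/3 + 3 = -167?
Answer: 4847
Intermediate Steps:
K(V) = -510 (K(V) = -9 + 3*(-167) = -9 - 501 = -510)
l(S, b) = 173 + b² (l(S, b) = b² + 173 = 173 + b²)
K(141) + l(190, 72) = -510 + (173 + 72²) = -510 + (173 + 5184) = -510 + 5357 = 4847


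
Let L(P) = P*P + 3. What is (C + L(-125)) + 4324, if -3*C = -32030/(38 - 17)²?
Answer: 26428526/1323 ≈ 19976.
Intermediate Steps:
C = 32030/1323 (C = -(-32030)/(3*((38 - 17)²)) = -(-32030)/(3*(21²)) = -(-32030)/(3*441) = -⅓*(-32030/441) = 32030/1323 ≈ 24.210)
L(P) = 3 + P² (L(P) = P² + 3 = 3 + P²)
(C + L(-125)) + 4324 = (32030/1323 + (3 + (-125)²)) + 4324 = (32030/1323 + (3 + 15625)) + 4324 = (32030/1323 + 15628) + 4324 = 20707874/1323 + 4324 = 26428526/1323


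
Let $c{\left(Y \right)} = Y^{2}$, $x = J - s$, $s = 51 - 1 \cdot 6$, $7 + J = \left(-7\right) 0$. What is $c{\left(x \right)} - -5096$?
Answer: $7800$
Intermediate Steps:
$J = -7$ ($J = -7 - 0 = -7 + 0 = -7$)
$s = 45$ ($s = 51 - 6 = 45$)
$x = -52$ ($x = -7 - 45 = -52$)
$c{\left(x \right)} - -5096 = \left(-52\right)^{2} - -5096 = 2704 + 5096 = 7800$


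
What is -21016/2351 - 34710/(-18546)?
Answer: -51359921/7266941 ≈ -7.0676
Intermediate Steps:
-21016/2351 - 34710/(-18546) = -21016*1/2351 - 34710*(-1/18546) = -21016/2351 + 5785/3091 = -51359921/7266941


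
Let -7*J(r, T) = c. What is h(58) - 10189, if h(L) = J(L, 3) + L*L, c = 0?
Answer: -6825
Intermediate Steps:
J(r, T) = 0 (J(r, T) = -1/7*0 = 0)
h(L) = L**2 (h(L) = 0 + L*L = 0 + L**2 = L**2)
h(58) - 10189 = 58**2 - 10189 = 3364 - 10189 = -6825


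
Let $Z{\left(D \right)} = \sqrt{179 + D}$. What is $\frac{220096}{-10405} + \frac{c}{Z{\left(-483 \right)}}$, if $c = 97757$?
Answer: $- \frac{220096}{10405} - \frac{97757 i \sqrt{19}}{76} \approx -21.153 - 5606.8 i$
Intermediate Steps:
$\frac{220096}{-10405} + \frac{c}{Z{\left(-483 \right)}} = \frac{220096}{-10405} + \frac{97757}{\sqrt{179 - 483}} = 220096 \left(- \frac{1}{10405}\right) + \frac{97757}{\sqrt{-304}} = - \frac{220096}{10405} + \frac{97757}{4 i \sqrt{19}} = - \frac{220096}{10405} + 97757 \left(- \frac{i \sqrt{19}}{76}\right) = - \frac{220096}{10405} - \frac{97757 i \sqrt{19}}{76}$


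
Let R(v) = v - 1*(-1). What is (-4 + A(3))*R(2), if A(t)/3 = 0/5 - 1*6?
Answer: -66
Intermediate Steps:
A(t) = -18 (A(t) = 3*(0/5 - 1*6) = 3*(0*(⅕) - 6) = 3*(0 - 6) = 3*(-6) = -18)
R(v) = 1 + v (R(v) = v + 1 = 1 + v)
(-4 + A(3))*R(2) = (-4 - 18)*(1 + 2) = -22*3 = -66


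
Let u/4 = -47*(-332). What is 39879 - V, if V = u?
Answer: -22537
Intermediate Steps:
u = 62416 (u = 4*(-47*(-332)) = 4*15604 = 62416)
V = 62416
39879 - V = 39879 - 1*62416 = 39879 - 62416 = -22537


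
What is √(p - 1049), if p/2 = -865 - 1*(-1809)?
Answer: √839 ≈ 28.965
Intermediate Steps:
p = 1888 (p = 2*(-865 - 1*(-1809)) = 2*(-865 + 1809) = 2*944 = 1888)
√(p - 1049) = √(1888 - 1049) = √839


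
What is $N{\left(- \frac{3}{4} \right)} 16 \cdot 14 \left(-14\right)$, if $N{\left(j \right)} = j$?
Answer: $2352$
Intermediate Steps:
$N{\left(- \frac{3}{4} \right)} 16 \cdot 14 \left(-14\right) = - \frac{3}{4} \cdot 16 \cdot 14 \left(-14\right) = \left(-3\right) \frac{1}{4} \cdot 224 \left(-14\right) = \left(- \frac{3}{4}\right) \left(-3136\right) = 2352$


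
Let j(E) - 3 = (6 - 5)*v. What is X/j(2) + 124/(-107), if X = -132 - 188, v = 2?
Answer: -6972/107 ≈ -65.159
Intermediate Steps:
j(E) = 5 (j(E) = 3 + (6 - 5)*2 = 3 + 1*2 = 3 + 2 = 5)
X = -320
X/j(2) + 124/(-107) = -320/5 + 124/(-107) = -320*1/5 + 124*(-1/107) = -64 - 124/107 = -6972/107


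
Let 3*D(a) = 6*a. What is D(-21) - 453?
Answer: -495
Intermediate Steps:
D(a) = 2*a (D(a) = (6*a)/3 = 2*a)
D(-21) - 453 = 2*(-21) - 453 = -42 - 453 = -495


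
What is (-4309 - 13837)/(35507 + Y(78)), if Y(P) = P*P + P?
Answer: -18146/41669 ≈ -0.43548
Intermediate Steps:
Y(P) = P + P² (Y(P) = P² + P = P + P²)
(-4309 - 13837)/(35507 + Y(78)) = (-4309 - 13837)/(35507 + 78*(1 + 78)) = -18146/(35507 + 78*79) = -18146/(35507 + 6162) = -18146/41669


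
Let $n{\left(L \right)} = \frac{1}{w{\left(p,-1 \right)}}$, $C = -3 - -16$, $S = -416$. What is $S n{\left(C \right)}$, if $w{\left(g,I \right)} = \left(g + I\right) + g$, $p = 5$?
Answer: $- \frac{416}{9} \approx -46.222$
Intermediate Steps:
$C = 13$ ($C = -3 + 16 = 13$)
$w{\left(g,I \right)} = I + 2 g$ ($w{\left(g,I \right)} = \left(I + g\right) + g = I + 2 g$)
$n{\left(L \right)} = \frac{1}{9}$ ($n{\left(L \right)} = \frac{1}{-1 + 2 \cdot 5} = \frac{1}{-1 + 10} = \frac{1}{9}$)
$S n{\left(C \right)} = \left(-416\right) \frac{1}{9} = - \frac{416}{9}$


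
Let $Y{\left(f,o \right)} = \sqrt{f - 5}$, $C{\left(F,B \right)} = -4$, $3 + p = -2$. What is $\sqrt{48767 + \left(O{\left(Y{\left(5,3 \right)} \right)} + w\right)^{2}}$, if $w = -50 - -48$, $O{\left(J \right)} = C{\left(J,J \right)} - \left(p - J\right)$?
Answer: $8 \sqrt{762} \approx 220.83$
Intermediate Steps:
$p = -5$ ($p = -3 - 2 = -5$)
$Y{\left(f,o \right)} = \sqrt{-5 + f}$
$O{\left(J \right)} = 1 + J$ ($O{\left(J \right)} = -4 - \left(-5 - J\right) = -4 + \left(5 + J\right) = 1 + J$)
$w = -2$ ($w = -50 + 48 = -2$)
$\sqrt{48767 + \left(O{\left(Y{\left(5,3 \right)} \right)} + w\right)^{2}} = \sqrt{48767 + \left(\left(1 + \sqrt{-5 + 5}\right) - 2\right)^{2}} = \sqrt{48767 + \left(\left(1 + \sqrt{0}\right) - 2\right)^{2}} = \sqrt{48767 + \left(\left(1 + 0\right) - 2\right)^{2}} = \sqrt{48767 + \left(1 - 2\right)^{2}} = \sqrt{48767 + \left(-1\right)^{2}} = \sqrt{48767 + 1} = \sqrt{48768} = 8 \sqrt{762}$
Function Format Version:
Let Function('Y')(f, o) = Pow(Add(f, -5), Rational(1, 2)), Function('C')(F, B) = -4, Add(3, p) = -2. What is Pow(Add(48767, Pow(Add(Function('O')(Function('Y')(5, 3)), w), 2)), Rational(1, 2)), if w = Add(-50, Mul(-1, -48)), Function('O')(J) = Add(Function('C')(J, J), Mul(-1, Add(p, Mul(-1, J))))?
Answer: Mul(8, Pow(762, Rational(1, 2))) ≈ 220.83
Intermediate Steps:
p = -5 (p = Add(-3, -2) = -5)
Function('Y')(f, o) = Pow(Add(-5, f), Rational(1, 2))
Function('O')(J) = Add(1, J) (Function('O')(J) = Add(-4, Mul(-1, Add(-5, Mul(-1, J)))) = Add(-4, Add(5, J)) = Add(1, J))
w = -2 (w = Add(-50, 48) = -2)
Pow(Add(48767, Pow(Add(Function('O')(Function('Y')(5, 3)), w), 2)), Rational(1, 2)) = Pow(Add(48767, Pow(Add(Add(1, Pow(Add(-5, 5), Rational(1, 2))), -2), 2)), Rational(1, 2)) = Pow(Add(48767, Pow(Add(Add(1, Pow(0, Rational(1, 2))), -2), 2)), Rational(1, 2)) = Pow(Add(48767, Pow(Add(Add(1, 0), -2), 2)), Rational(1, 2)) = Pow(Add(48767, Pow(Add(1, -2), 2)), Rational(1, 2)) = Pow(Add(48767, Pow(-1, 2)), Rational(1, 2)) = Pow(Add(48767, 1), Rational(1, 2)) = Pow(48768, Rational(1, 2)) = Mul(8, Pow(762, Rational(1, 2)))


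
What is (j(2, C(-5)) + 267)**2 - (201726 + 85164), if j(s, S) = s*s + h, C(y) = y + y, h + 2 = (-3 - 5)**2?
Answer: -176001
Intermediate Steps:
h = 62 (h = -2 + (-3 - 5)**2 = -2 + (-8)**2 = -2 + 64 = 62)
C(y) = 2*y
j(s, S) = 62 + s**2 (j(s, S) = s*s + 62 = s**2 + 62 = 62 + s**2)
(j(2, C(-5)) + 267)**2 - (201726 + 85164) = ((62 + 2**2) + 267)**2 - (201726 + 85164) = ((62 + 4) + 267)**2 - 1*286890 = (66 + 267)**2 - 286890 = 333**2 - 286890 = 110889 - 286890 = -176001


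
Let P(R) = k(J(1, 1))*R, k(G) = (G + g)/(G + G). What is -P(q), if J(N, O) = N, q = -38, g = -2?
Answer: -19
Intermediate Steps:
k(G) = (-2 + G)/(2*G) (k(G) = (G - 2)/(G + G) = (-2 + G)/((2*G)) = (-2 + G)*(1/(2*G)) = (-2 + G)/(2*G))
P(R) = -R/2 (P(R) = ((1/2)*(-2 + 1)/1)*R = ((1/2)*1*(-1))*R = -R/2)
-P(q) = -(-1)*(-38)/2 = -1*19 = -19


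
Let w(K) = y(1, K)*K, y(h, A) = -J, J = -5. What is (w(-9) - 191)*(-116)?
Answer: 27376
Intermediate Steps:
y(h, A) = 5 (y(h, A) = -1*(-5) = 5)
w(K) = 5*K
(w(-9) - 191)*(-116) = (5*(-9) - 191)*(-116) = (-45 - 191)*(-116) = -236*(-116) = 27376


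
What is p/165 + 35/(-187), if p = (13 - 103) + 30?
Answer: -103/187 ≈ -0.55080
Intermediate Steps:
p = -60 (p = -90 + 30 = -60)
p/165 + 35/(-187) = -60/165 + 35/(-187) = -60*1/165 + 35*(-1/187) = -4/11 - 35/187 = -103/187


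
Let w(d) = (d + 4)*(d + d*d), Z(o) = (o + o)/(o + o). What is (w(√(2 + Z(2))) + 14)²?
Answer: 988 + 406*√3 ≈ 1691.2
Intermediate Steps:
Z(o) = 1 (Z(o) = (2*o)/((2*o)) = (2*o)*(1/(2*o)) = 1)
w(d) = (4 + d)*(d + d²)
(w(√(2 + Z(2))) + 14)² = (√(2 + 1)*(4 + (√(2 + 1))² + 5*√(2 + 1)) + 14)² = (√3*(4 + (√3)² + 5*√3) + 14)² = (√3*(4 + 3 + 5*√3) + 14)² = (√3*(7 + 5*√3) + 14)² = (14 + √3*(7 + 5*√3))²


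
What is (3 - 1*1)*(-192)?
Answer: -384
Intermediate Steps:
(3 - 1*1)*(-192) = (3 - 1)*(-192) = 2*(-192) = -384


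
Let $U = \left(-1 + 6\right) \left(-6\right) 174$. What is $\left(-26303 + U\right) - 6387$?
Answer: $-37910$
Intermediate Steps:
$U = -5220$ ($U = 5 \left(-6\right) 174 = \left(-30\right) 174 = -5220$)
$\left(-26303 + U\right) - 6387 = \left(-26303 - 5220\right) - 6387 = -31523 - 6387 = -37910$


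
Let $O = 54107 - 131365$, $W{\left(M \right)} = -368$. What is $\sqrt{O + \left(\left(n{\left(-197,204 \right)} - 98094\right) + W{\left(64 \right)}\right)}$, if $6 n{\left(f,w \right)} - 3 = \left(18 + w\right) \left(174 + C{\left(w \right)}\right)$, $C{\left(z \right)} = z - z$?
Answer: $\frac{i \sqrt{677126}}{2} \approx 411.44 i$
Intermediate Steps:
$C{\left(z \right)} = 0$
$n{\left(f,w \right)} = \frac{1045}{2} + 29 w$ ($n{\left(f,w \right)} = \frac{1}{2} + \frac{\left(18 + w\right) \left(174 + 0\right)}{6} = \frac{1}{2} + \frac{\left(18 + w\right) 174}{6} = \frac{1}{2} + \frac{3132 + 174 w}{6} = \frac{1}{2} + \left(522 + 29 w\right) = \frac{1045}{2} + 29 w$)
$O = -77258$ ($O = 54107 - 131365 = -77258$)
$\sqrt{O + \left(\left(n{\left(-197,204 \right)} - 98094\right) + W{\left(64 \right)}\right)} = \sqrt{-77258 + \left(\left(\left(\frac{1045}{2} + 29 \cdot 204\right) - 98094\right) - 368\right)} = \sqrt{-77258 + \left(\left(\left(\frac{1045}{2} + 5916\right) - 98094\right) - 368\right)} = \sqrt{-77258 + \left(\left(\frac{12877}{2} - 98094\right) - 368\right)} = \sqrt{-77258 - \frac{184047}{2}} = \sqrt{- \frac{338563}{2}} = \frac{i \sqrt{677126}}{2}$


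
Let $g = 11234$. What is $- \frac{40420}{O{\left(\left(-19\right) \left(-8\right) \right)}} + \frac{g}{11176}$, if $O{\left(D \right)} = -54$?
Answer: $\frac{113085139}{150876} \approx 749.52$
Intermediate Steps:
$- \frac{40420}{O{\left(\left(-19\right) \left(-8\right) \right)}} + \frac{g}{11176} = - \frac{40420}{-54} + \frac{11234}{11176} = \left(-40420\right) \left(- \frac{1}{54}\right) + 11234 \cdot \frac{1}{11176} = \frac{20210}{27} + \frac{5617}{5588} = \frac{113085139}{150876}$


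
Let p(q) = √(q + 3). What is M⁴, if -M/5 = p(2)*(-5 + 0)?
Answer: 9765625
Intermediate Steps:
p(q) = √(3 + q)
M = 25*√5 (M = -5*√(3 + 2)*(-5 + 0) = -5*√5*(-5) = -(-25)*√5 = 25*√5 ≈ 55.902)
M⁴ = (25*√5)⁴ = 9765625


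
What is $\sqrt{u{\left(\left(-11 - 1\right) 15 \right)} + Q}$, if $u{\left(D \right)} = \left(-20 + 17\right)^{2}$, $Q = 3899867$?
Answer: $2 \sqrt{974969} \approx 1974.8$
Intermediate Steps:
$u{\left(D \right)} = 9$ ($u{\left(D \right)} = \left(-3\right)^{2} = 9$)
$\sqrt{u{\left(\left(-11 - 1\right) 15 \right)} + Q} = \sqrt{9 + 3899867} = \sqrt{3899876} = 2 \sqrt{974969}$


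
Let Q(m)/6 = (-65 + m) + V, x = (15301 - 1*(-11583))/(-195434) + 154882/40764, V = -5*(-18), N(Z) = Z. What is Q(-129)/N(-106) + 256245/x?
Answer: 27051087311529726/386546349709 ≈ 69982.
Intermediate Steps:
V = 90
x = 7293327353/1991667894 (x = (15301 + 11583)*(-1/195434) + 154882*(1/40764) = 26884*(-1/195434) + 77441/20382 = -13442/97717 + 77441/20382 = 7293327353/1991667894 ≈ 3.6619)
Q(m) = 150 + 6*m (Q(m) = 6*((-65 + m) + 90) = 6*(25 + m) = 150 + 6*m)
Q(-129)/N(-106) + 256245/x = (150 + 6*(-129))/(-106) + 256245/(7293327353/1991667894) = (150 - 774)*(-1/106) + 256245*(1991667894/7293327353) = -624*(-1/106) + 510354939498030/7293327353 = 312/53 + 510354939498030/7293327353 = 27051087311529726/386546349709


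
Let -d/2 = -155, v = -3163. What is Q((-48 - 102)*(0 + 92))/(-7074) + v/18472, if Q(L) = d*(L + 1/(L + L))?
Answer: 27255290195189/45081470160 ≈ 604.58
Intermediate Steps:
d = 310 (d = -2*(-155) = 310)
Q(L) = 155/L + 310*L (Q(L) = 310*(L + 1/(L + L)) = 310*(L + 1/(2*L)) = 155/L + 310*L)
Q((-48 - 102)*(0 + 92))/(-7074) + v/18472 = (155/(((-48 - 102)*(0 + 92))) + 310*((-48 - 102)*(0 + 92)))/(-7074) - 3163/18472 = (155/((-150*92)) + 310*(-150*92))*(-1/7074) - 3163*1/18472 = (155/(-13800) + 310*(-13800))*(-1/7074) - 3163/18472 = (155*(-1/13800) - 4278000)*(-1/7074) - 3163/18472 = (-31/2760 - 4278000)*(-1/7074) - 3163/18472 = -11807280031/2760*(-1/7074) - 3163/18472 = 11807280031/19524240 - 3163/18472 = 27255290195189/45081470160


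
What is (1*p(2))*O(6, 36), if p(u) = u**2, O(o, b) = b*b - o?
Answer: 5160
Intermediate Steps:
O(o, b) = b**2 - o
(1*p(2))*O(6, 36) = (1*2**2)*(36**2 - 1*6) = (1*4)*(1296 - 6) = 4*1290 = 5160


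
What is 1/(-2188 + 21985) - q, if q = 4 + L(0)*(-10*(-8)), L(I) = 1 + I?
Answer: -1662947/19797 ≈ -84.000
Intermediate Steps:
q = 84 (q = 4 + (1 + 0)*(-10*(-8)) = 4 + 1*80 = 4 + 80 = 84)
1/(-2188 + 21985) - q = 1/(-2188 + 21985) - 1*84 = 1/19797 - 84 = -1662947/19797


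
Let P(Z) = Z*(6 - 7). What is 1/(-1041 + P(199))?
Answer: -1/1240 ≈ -0.00080645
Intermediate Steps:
P(Z) = -Z (P(Z) = Z*(-1) = -Z)
1/(-1041 + P(199)) = 1/(-1041 - 1*199) = 1/(-1041 - 199) = 1/(-1240) = -1/1240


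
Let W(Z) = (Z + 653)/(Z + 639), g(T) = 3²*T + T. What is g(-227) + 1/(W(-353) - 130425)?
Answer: -42336918893/18650625 ≈ -2270.0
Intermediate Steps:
g(T) = 10*T (g(T) = 9*T + T = 10*T)
W(Z) = (653 + Z)/(639 + Z)
g(-227) + 1/(W(-353) - 130425) = 10*(-227) + 1/((653 - 353)/(639 - 353) - 130425) = -2270 + 1/(300/286 - 130425) = -2270 + 1/((1/286)*300 - 130425) = -2270 + 1/(150/143 - 130425) = -2270 + 1/(-18650625/143) = -2270 - 143/18650625 = -42336918893/18650625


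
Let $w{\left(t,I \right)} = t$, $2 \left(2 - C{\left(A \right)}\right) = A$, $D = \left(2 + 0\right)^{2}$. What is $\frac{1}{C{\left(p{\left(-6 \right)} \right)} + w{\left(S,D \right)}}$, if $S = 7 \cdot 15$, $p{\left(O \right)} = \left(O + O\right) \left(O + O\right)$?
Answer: $\frac{1}{35} \approx 0.028571$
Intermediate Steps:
$p{\left(O \right)} = 4 O^{2}$ ($p{\left(O \right)} = 2 O 2 O = 4 O^{2}$)
$D = 4$ ($D = 2^{2} = 4$)
$S = 105$
$C{\left(A \right)} = 2 - \frac{A}{2}$
$\frac{1}{C{\left(p{\left(-6 \right)} \right)} + w{\left(S,D \right)}} = \frac{1}{\left(2 - \frac{4 \left(-6\right)^{2}}{2}\right) + 105} = \frac{1}{\left(2 - \frac{4 \cdot 36}{2}\right) + 105} = \frac{1}{\left(2 - 72\right) + 105} = \frac{1}{-70 + 105} = \frac{1}{35}$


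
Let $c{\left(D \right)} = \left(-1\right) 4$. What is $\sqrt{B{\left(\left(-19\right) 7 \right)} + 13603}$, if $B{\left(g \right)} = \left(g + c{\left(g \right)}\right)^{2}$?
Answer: $2 \sqrt{8093} \approx 179.92$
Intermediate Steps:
$c{\left(D \right)} = -4$
$B{\left(g \right)} = \left(-4 + g\right)^{2}$ ($B{\left(g \right)} = \left(g - 4\right)^{2} = \left(-4 + g\right)^{2}$)
$\sqrt{B{\left(\left(-19\right) 7 \right)} + 13603} = \sqrt{\left(-4 - 133\right)^{2} + 13603} = \sqrt{\left(-137\right)^{2} + 13603} = \sqrt{18769 + 13603} = \sqrt{32372} = 2 \sqrt{8093}$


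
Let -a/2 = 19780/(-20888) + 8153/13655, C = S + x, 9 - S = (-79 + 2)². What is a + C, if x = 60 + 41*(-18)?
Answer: -235214897581/35653205 ≈ -6597.3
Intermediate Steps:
S = -5920 (S = 9 - (-79 + 2)² = 9 - 1*(-77)² = 9 - 1*5929 = 9 - 5929 = -5920)
x = -678 (x = 60 - 738 = -678)
C = -6598 (C = -5920 - 678 = -6598)
a = 24949009/35653205 (a = -2*(19780/(-20888) + 8153/13655) = -2*(19780*(-1/20888) + 8153*(1/13655)) = -2*(-4945/5222 + 8153/13655) = -2*(-24949009/71306410) = 24949009/35653205 ≈ 0.69977)
a + C = 24949009/35653205 - 6598 = -235214897581/35653205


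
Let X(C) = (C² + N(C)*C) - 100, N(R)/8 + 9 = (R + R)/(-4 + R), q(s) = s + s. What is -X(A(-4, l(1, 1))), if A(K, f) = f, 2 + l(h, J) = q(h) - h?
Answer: 151/5 ≈ 30.200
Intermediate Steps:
q(s) = 2*s
l(h, J) = -2 + h (l(h, J) = -2 + (2*h - h) = -2 + h)
N(R) = -72 + 16*R/(-4 + R) (N(R) = -72 + 8*((R + R)/(-4 + R)) = -72 + 8*((2*R)/(-4 + R)) = -72 + 8*(2*R/(-4 + R)) = -72 + 16*R/(-4 + R))
X(C) = -100 + C² + 8*C*(36 - 7*C)/(-4 + C) (X(C) = (C² + (8*(36 - 7*C)/(-4 + C))*C) - 100 = (C² + 8*C*(36 - 7*C)/(-4 + C)) - 100 = -100 + C² + 8*C*(36 - 7*C)/(-4 + C))
-X(A(-4, l(1, 1))) = -(400 + (-2 + 1)³ - 60*(-2 + 1)² + 188*(-2 + 1))/(-4 + (-2 + 1)) = -(400 + (-1)³ - 60*(-1)² + 188*(-1))/(-4 - 1) = -(400 - 1 - 60*1 - 188)/(-5) = -(-1)*(400 - 1 - 60 - 188)/5 = -(-1)*151/5 = -1*(-151/5) = 151/5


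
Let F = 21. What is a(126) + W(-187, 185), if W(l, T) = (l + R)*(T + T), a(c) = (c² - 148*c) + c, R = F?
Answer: -64066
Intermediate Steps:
R = 21
a(c) = c² - 147*c
W(l, T) = 2*T*(21 + l) (W(l, T) = (l + 21)*(T + T) = (21 + l)*(2*T) = 2*T*(21 + l))
a(126) + W(-187, 185) = 126*(-147 + 126) + 2*185*(21 - 187) = 126*(-21) + 2*185*(-166) = -2646 - 61420 = -64066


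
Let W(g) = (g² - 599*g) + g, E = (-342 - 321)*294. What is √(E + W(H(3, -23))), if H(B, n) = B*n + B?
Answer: I*√151098 ≈ 388.71*I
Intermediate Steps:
E = -194922 (E = -663*294 = -194922)
H(B, n) = B + B*n
W(g) = g² - 598*g
√(E + W(H(3, -23))) = √(-194922 + (3*(1 - 23))*(-598 + 3*(1 - 23))) = √(-194922 + (3*(-22))*(-598 + 3*(-22))) = √(-194922 - 66*(-598 - 66)) = √(-194922 - 66*(-664)) = √(-194922 + 43824) = √(-151098) = I*√151098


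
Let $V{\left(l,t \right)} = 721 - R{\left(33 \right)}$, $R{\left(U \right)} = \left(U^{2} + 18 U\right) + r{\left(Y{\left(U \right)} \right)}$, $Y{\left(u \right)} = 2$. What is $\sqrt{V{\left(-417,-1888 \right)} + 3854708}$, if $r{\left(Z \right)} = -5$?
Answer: $\sqrt{3853751} \approx 1963.1$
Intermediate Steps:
$R{\left(U \right)} = -5 + U^{2} + 18 U$ ($R{\left(U \right)} = \left(U^{2} + 18 U\right) - 5 = -5 + U^{2} + 18 U$)
$V{\left(l,t \right)} = -957$ ($V{\left(l,t \right)} = 721 - \left(-5 + 33^{2} + 18 \cdot 33\right) = 721 - \left(-5 + 1089 + 594\right) = 721 - 1678 = -957$)
$\sqrt{V{\left(-417,-1888 \right)} + 3854708} = \sqrt{-957 + 3854708} = \sqrt{3853751}$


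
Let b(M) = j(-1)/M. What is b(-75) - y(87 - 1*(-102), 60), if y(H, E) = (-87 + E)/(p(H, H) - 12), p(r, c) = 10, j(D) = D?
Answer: -2023/150 ≈ -13.487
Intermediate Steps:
b(M) = -1/M
y(H, E) = 87/2 - E/2 (y(H, E) = (-87 + E)/(10 - 12) = (-87 + E)/(-2) = (-87 + E)*(-½) = 87/2 - E/2)
b(-75) - y(87 - 1*(-102), 60) = -1/(-75) - (87/2 - ½*60) = -1*(-1/75) - (87/2 - 30) = 1/75 - 1*27/2 = 1/75 - 27/2 = -2023/150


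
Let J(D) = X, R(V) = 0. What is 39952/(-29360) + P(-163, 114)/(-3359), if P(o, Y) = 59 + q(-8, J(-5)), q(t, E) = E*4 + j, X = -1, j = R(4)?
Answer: -8488348/6163765 ≈ -1.3771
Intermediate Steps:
j = 0
J(D) = -1
q(t, E) = 4*E (q(t, E) = E*4 + 0 = 4*E + 0 = 4*E)
P(o, Y) = 55 (P(o, Y) = 59 + 4*(-1) = 59 - 4 = 55)
39952/(-29360) + P(-163, 114)/(-3359) = 39952/(-29360) + 55/(-3359) = 39952*(-1/29360) + 55*(-1/3359) = -2497/1835 - 55/3359 = -8488348/6163765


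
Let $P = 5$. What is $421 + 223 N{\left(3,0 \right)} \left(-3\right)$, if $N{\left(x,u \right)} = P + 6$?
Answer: $-6938$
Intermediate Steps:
$N{\left(x,u \right)} = 11$ ($N{\left(x,u \right)} = 5 + 6 = 11$)
$421 + 223 N{\left(3,0 \right)} \left(-3\right) = 421 + 223 \cdot 11 \left(-3\right) = 421 + 223 \left(-33\right) = 421 - 7359 = -6938$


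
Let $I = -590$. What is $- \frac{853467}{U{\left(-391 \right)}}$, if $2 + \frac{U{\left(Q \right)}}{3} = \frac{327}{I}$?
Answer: $\frac{167848510}{1507} \approx 1.1138 \cdot 10^{5}$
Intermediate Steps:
$U{\left(Q \right)} = - \frac{4521}{590}$ ($U{\left(Q \right)} = -6 + 3 \frac{327}{-590} = -6 + 3 \cdot 327 \left(- \frac{1}{590}\right) = -6 + 3 \left(- \frac{327}{590}\right) = -6 - \frac{981}{590} = - \frac{4521}{590}$)
$- \frac{853467}{U{\left(-391 \right)}} = - \frac{853467}{- \frac{4521}{590}} = \left(-853467\right) \left(- \frac{590}{4521}\right) = \frac{167848510}{1507}$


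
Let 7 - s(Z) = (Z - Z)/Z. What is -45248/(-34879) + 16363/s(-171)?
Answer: 571041813/244153 ≈ 2338.9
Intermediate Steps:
s(Z) = 7 (s(Z) = 7 - (Z - Z)/Z = 7 - 0/Z = 7 - 1*0 = 7 + 0 = 7)
-45248/(-34879) + 16363/s(-171) = -45248/(-34879) + 16363/7 = -45248*(-1/34879) + 16363*(1/7) = 45248/34879 + 16363/7 = 571041813/244153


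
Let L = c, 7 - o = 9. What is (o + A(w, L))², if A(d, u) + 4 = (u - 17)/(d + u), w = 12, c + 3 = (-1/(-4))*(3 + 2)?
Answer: 103041/1681 ≈ 61.297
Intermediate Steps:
c = -7/4 (c = -3 + (-1/(-4))*(3 + 2) = -3 - 1*(-¼)*5 = -3 + (¼)*5 = -3 + 5/4 = -7/4 ≈ -1.7500)
o = -2 (o = 7 - 1*9 = 7 - 9 = -2)
L = -7/4 ≈ -1.7500
A(d, u) = -4 + (-17 + u)/(d + u) (A(d, u) = -4 + (u - 17)/(d + u) = -4 + (-17 + u)/(d + u))
(o + A(w, L))² = (-2 + (-17 - 4*12 - 3*(-7/4))/(12 - 7/4))² = (-2 + (-17 - 48 + 21/4)/(41/4))² = (-2 + (4/41)*(-239/4))² = (-2 - 239/41)² = (-321/41)² = 103041/1681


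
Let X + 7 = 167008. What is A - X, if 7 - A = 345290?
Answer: -512284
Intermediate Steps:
A = -345283 (A = 7 - 1*345290 = 7 - 345290 = -345283)
X = 167001 (X = -7 + 167008 = 167001)
A - X = -345283 - 1*167001 = -345283 - 167001 = -512284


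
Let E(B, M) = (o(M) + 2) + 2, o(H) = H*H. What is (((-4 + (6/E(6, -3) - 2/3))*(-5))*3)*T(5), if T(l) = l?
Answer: 4100/13 ≈ 315.38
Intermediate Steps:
o(H) = H²
E(B, M) = 4 + M² (E(B, M) = (M² + 2) + 2 = (2 + M²) + 2 = 4 + M²)
(((-4 + (6/E(6, -3) - 2/3))*(-5))*3)*T(5) = (((-4 + (6/(4 + (-3)²) - 2/3))*(-5))*3)*5 = (((-4 + (6/(4 + 9) - 2*⅓))*(-5))*3)*5 = (((-4 + (6/13 - ⅔))*(-5))*3)*5 = (((-4 - 8/39)*(-5))*3)*5 = (-164/39*(-5)*3)*5 = ((820/39)*3)*5 = (820/13)*5 = 4100/13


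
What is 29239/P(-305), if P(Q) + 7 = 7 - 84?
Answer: -4177/12 ≈ -348.08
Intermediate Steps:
P(Q) = -84 (P(Q) = -7 + (7 - 84) = -7 - 77 = -84)
29239/P(-305) = 29239/(-84) = 29239*(-1/84) = -4177/12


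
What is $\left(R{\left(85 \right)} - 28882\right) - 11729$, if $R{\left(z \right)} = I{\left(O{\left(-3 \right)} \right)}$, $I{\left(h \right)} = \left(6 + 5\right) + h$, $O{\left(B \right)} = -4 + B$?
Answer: $-40607$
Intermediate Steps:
$I{\left(h \right)} = 11 + h$
$R{\left(z \right)} = 4$ ($R{\left(z \right)} = 11 - 7 = 4$)
$\left(R{\left(85 \right)} - 28882\right) - 11729 = \left(4 - 28882\right) - 11729 = -28878 - 11729 = -40607$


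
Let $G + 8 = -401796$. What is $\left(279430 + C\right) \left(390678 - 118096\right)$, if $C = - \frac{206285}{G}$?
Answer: $\frac{15302248931399455}{200902} \approx 7.6168 \cdot 10^{10}$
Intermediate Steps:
$G = -401804$ ($G = -8 - 401796 = -401804$)
$C = \frac{206285}{401804}$ ($C = - \frac{206285}{-401804} = \left(-206285\right) \left(- \frac{1}{401804}\right) = \frac{206285}{401804} \approx 0.5134$)
$\left(279430 + C\right) \left(390678 - 118096\right) = \left(279430 + \frac{206285}{401804}\right) \left(390678 - 118096\right) = \frac{112276298005}{401804} \cdot 272582 = \frac{15302248931399455}{200902}$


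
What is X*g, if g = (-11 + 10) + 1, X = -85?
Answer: 0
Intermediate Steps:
g = 0 (g = -1 + 1 = 0)
X*g = -85*0 = 0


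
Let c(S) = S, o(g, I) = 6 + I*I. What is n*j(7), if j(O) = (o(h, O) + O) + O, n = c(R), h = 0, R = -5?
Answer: -345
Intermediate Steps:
o(g, I) = 6 + I²
n = -5
j(O) = 6 + O² + 2*O (j(O) = ((6 + O²) + O) + O = (6 + O + O²) + O = 6 + O² + 2*O)
n*j(7) = -5*(6 + 7² + 2*7) = -5*(6 + 49 + 14) = -5*69 = -345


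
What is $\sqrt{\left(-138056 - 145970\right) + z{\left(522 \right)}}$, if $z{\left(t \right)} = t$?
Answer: $4 i \sqrt{17719} \approx 532.45 i$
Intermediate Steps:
$\sqrt{\left(-138056 - 145970\right) + z{\left(522 \right)}} = \sqrt{\left(-138056 - 145970\right) + 522} = \sqrt{-284026 + 522} = \sqrt{-283504} = 4 i \sqrt{17719}$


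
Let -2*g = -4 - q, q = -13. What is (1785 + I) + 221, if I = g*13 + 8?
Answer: 3911/2 ≈ 1955.5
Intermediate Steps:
g = -9/2 (g = -(-4 - 1*(-13))/2 = -(-4 + 13)/2 = -1/2*9 = -9/2 ≈ -4.5000)
I = -101/2 (I = -9/2*13 + 8 = -117/2 + 8 = -101/2 ≈ -50.500)
(1785 + I) + 221 = (1785 - 101/2) + 221 = 3469/2 + 221 = 3911/2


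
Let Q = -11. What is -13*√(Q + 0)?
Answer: -13*I*√11 ≈ -43.116*I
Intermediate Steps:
-13*√(Q + 0) = -13*√(-11 + 0) = -13*I*√11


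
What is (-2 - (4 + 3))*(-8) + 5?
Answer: 77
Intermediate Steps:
(-2 - (4 + 3))*(-8) + 5 = (-2 - 1*7)*(-8) + 5 = (-2 - 7)*(-8) + 5 = -9*(-8) + 5 = 72 + 5 = 77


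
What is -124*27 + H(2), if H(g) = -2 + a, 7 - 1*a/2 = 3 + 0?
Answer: -3342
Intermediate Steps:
a = 8 (a = 14 - 2*(3 + 0) = 14 - 2*3 = 14 - 6 = 8)
H(g) = 6 (H(g) = -2 + 8 = 6)
-124*27 + H(2) = -124*27 + 6 = -3348 + 6 = -3342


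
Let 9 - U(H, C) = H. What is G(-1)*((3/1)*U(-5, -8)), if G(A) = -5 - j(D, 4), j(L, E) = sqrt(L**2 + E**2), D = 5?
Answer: -210 - 42*sqrt(41) ≈ -478.93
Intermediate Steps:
U(H, C) = 9 - H
j(L, E) = sqrt(E**2 + L**2)
G(A) = -5 - sqrt(41) (G(A) = -5 - sqrt(4**2 + 5**2) = -5 - sqrt(16 + 25) = -5 - sqrt(41))
G(-1)*((3/1)*U(-5, -8)) = (-5 - sqrt(41))*((3/1)*(9 - 1*(-5))) = (-5 - sqrt(41))*((3*1)*(9 + 5)) = (-5 - sqrt(41))*(3*14) = (-5 - sqrt(41))*42 = -210 - 42*sqrt(41)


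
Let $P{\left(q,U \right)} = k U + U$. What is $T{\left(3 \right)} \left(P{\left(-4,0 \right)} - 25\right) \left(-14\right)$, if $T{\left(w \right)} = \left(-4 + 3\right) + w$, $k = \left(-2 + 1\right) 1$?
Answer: $700$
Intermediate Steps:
$k = -1$ ($k = \left(-1\right) 1 = -1$)
$T{\left(w \right)} = -1 + w$
$P{\left(q,U \right)} = 0$ ($P{\left(q,U \right)} = - U + U = 0$)
$T{\left(3 \right)} \left(P{\left(-4,0 \right)} - 25\right) \left(-14\right) = \left(-1 + 3\right) \left(0 - 25\right) \left(-14\right) = 2 \left(0 - 25\right) \left(-14\right) = 2 \left(-25\right) \left(-14\right) = \left(-50\right) \left(-14\right) = 700$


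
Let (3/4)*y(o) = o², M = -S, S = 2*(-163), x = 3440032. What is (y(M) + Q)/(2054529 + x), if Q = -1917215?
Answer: -5326541/16483683 ≈ -0.32314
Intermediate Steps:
S = -326
M = 326 (M = -1*(-326) = 326)
y(o) = 4*o²/3
(y(M) + Q)/(2054529 + x) = ((4/3)*326² - 1917215)/(2054529 + 3440032) = ((4/3)*106276 - 1917215)/5494561 = (425104/3 - 1917215)*(1/5494561) = -5326541/3*1/5494561 = -5326541/16483683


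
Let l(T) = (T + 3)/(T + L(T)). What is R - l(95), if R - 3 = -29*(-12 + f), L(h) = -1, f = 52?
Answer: -54428/47 ≈ -1158.0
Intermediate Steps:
l(T) = (3 + T)/(-1 + T) (l(T) = (T + 3)/(T - 1) = (3 + T)/(-1 + T))
R = -1157 (R = 3 - 29*(-12 + 52) = 3 - 29*40 = 3 - 1160 = -1157)
R - l(95) = -1157 - (3 + 95)/(-1 + 95) = -1157 - 98/94 = -1157 - 1*49/47 = -1157 - 49/47 = -54428/47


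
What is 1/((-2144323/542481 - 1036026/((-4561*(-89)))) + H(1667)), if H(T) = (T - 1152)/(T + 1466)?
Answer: -689914075936917/4374512570685974 ≈ -0.15771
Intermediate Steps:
H(T) = (-1152 + T)/(1466 + T)
1/((-2144323/542481 - 1036026/((-4561*(-89)))) + H(1667)) = 1/((-2144323/542481 - 1036026/((-4561*(-89)))) + (-1152 + 1667)/(1466 + 1667)) = 1/((-2144323*1/542481 - 1036026/405929) + 515/3133) = 1/((-2144323/542481 - 1036026*1/405929) + (1/3133)*515) = 1/((-2144323/542481 - 1036026/405929) + 515/3133) = 1/(-1432467311573/220208769849 + 515/3133) = 1/(-4374512570685974/689914075936917) = -689914075936917/4374512570685974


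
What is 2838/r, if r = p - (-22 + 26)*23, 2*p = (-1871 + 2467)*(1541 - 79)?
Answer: 1419/217792 ≈ 0.0065154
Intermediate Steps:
p = 435676 (p = ((-1871 + 2467)*(1541 - 79))/2 = (596*1462)/2 = (1/2)*871352 = 435676)
r = 435584 (r = 435676 - (-22 + 26)*23 = 435676 - 4*23 = 435676 - 1*92 = 435676 - 92 = 435584)
2838/r = 2838/435584 = 2838*(1/435584) = 1419/217792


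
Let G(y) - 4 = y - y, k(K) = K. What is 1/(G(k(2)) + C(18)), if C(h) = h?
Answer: 1/22 ≈ 0.045455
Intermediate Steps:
G(y) = 4 (G(y) = 4 + (y - y) = 4 + 0 = 4)
1/(G(k(2)) + C(18)) = 1/(4 + 18) = 1/22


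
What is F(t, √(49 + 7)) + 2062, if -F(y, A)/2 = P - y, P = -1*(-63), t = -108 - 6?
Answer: 1708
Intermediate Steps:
t = -114
P = 63
F(y, A) = -126 + 2*y (F(y, A) = -2*(63 - y) = -126 + 2*y)
F(t, √(49 + 7)) + 2062 = (-126 + 2*(-114)) + 2062 = (-126 - 228) + 2062 = -354 + 2062 = 1708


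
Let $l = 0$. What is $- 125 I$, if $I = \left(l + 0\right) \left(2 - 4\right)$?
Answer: $0$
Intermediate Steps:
$I = 0$ ($I = \left(0 + 0\right) \left(2 - 4\right) = 0 \left(-2\right) = 0$)
$- 125 I = \left(-125\right) 0 = 0$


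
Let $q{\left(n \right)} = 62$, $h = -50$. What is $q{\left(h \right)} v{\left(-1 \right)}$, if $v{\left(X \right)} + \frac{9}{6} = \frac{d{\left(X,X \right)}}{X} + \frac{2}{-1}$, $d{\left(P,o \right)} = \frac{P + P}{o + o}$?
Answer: $-279$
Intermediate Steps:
$d{\left(P,o \right)} = \frac{P}{o}$ ($d{\left(P,o \right)} = \frac{2 P}{2 o} = 2 P \frac{1}{2 o} = \frac{P}{o}$)
$v{\left(X \right)} = - \frac{7}{2} + \frac{1}{X}$ ($v{\left(X \right)} = - \frac{3}{2} + \left(\frac{X \frac{1}{X}}{X} + \frac{2}{-1}\right) = - \frac{3}{2} + \left(1 \frac{1}{X} + 2 \left(-1\right)\right) = - \frac{3}{2} - \left(2 - \frac{1}{X}\right) = - \frac{7}{2} + \frac{1}{X}$)
$q{\left(h \right)} v{\left(-1 \right)} = 62 \left(- \frac{7}{2} + \frac{1}{-1}\right) = 62 \left(- \frac{7}{2} - 1\right) = 62 \left(- \frac{9}{2}\right) = -279$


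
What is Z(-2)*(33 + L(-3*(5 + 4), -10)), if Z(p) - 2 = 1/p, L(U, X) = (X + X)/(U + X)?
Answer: 3723/74 ≈ 50.311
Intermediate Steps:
L(U, X) = 2*X/(U + X) (L(U, X) = (2*X)/(U + X) = 2*X/(U + X))
Z(p) = 2 + 1/p
Z(-2)*(33 + L(-3*(5 + 4), -10)) = (2 + 1/(-2))*(33 + 2*(-10)/(-3*(5 + 4) - 10)) = (2 - ½)*(33 + 2*(-10)/(-3*9 - 10)) = 3*(33 + 2*(-10)/(-27 - 10))/2 = 3*(33 + 2*(-10)/(-37))/2 = 3*(33 + 2*(-10)*(-1/37))/2 = 3*(33 + 20/37)/2 = (3/2)*(1241/37) = 3723/74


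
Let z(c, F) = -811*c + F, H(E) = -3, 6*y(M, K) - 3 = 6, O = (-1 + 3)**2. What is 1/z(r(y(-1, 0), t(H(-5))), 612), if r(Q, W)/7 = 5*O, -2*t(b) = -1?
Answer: -1/112928 ≈ -8.8552e-6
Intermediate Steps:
O = 4 (O = 2**2 = 4)
y(M, K) = 3/2 (y(M, K) = 1/2 + (1/6)*6 = 1/2 + 1 = 3/2)
t(b) = 1/2 (t(b) = -1/2*(-1) = 1/2)
r(Q, W) = 140 (r(Q, W) = 7*(5*4) = 7*20 = 140)
z(c, F) = F - 811*c
1/z(r(y(-1, 0), t(H(-5))), 612) = 1/(612 - 811*140) = 1/(612 - 113540) = 1/(-112928) = -1/112928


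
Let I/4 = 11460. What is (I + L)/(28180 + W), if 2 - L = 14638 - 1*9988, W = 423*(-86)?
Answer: -20596/4099 ≈ -5.0246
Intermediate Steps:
I = 45840 (I = 4*11460 = 45840)
W = -36378
L = -4648 (L = 2 - (14638 - 1*9988) = 2 - (14638 - 9988) = 2 - 1*4650 = 2 - 4650 = -4648)
(I + L)/(28180 + W) = (45840 - 4648)/(28180 - 36378) = 41192/(-8198) = 41192*(-1/8198) = -20596/4099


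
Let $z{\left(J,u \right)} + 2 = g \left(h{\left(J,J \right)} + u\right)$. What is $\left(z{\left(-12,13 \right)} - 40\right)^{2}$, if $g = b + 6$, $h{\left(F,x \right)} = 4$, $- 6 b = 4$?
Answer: $\frac{21316}{9} \approx 2368.4$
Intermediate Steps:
$b = - \frac{2}{3}$ ($b = \left(- \frac{1}{6}\right) 4 = - \frac{2}{3} \approx -0.66667$)
$g = \frac{16}{3}$ ($g = - \frac{2}{3} + 6 = \frac{16}{3} \approx 5.3333$)
$z{\left(J,u \right)} = \frac{58}{3} + \frac{16 u}{3}$ ($z{\left(J,u \right)} = -2 + \frac{16 \left(4 + u\right)}{3} = -2 + \left(\frac{64}{3} + \frac{16 u}{3}\right) = \frac{58}{3} + \frac{16 u}{3}$)
$\left(z{\left(-12,13 \right)} - 40\right)^{2} = \left(\left(\frac{58}{3} + \frac{16}{3} \cdot 13\right) - 40\right)^{2} = \left(\left(\frac{58}{3} + \frac{208}{3}\right) - 40\right)^{2} = \left(\frac{266}{3} - 40\right)^{2} = \left(\frac{146}{3}\right)^{2} = \frac{21316}{9}$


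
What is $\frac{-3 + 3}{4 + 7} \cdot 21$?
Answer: $0$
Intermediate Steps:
$\frac{-3 + 3}{4 + 7} \cdot 21 = \frac{0}{11} \cdot 21 = 0 \cdot \frac{1}{11} \cdot 21 = 0 \cdot 21 = 0$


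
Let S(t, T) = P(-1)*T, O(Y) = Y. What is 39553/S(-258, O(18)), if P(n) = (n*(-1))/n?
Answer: -39553/18 ≈ -2197.4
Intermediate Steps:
P(n) = -1 (P(n) = (-n)/n = -1)
S(t, T) = -T
39553/S(-258, O(18)) = 39553/((-1*18)) = 39553/(-18) = 39553*(-1/18) = -39553/18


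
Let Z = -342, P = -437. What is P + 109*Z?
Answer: -37715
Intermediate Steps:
P + 109*Z = -437 + 109*(-342) = -437 - 37278 = -37715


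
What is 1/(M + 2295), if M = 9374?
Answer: 1/11669 ≈ 8.5697e-5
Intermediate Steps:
1/(M + 2295) = 1/(9374 + 2295) = 1/11669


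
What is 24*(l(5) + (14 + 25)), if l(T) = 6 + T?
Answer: 1200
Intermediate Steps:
24*(l(5) + (14 + 25)) = 24*((6 + 5) + (14 + 25)) = 24*(11 + 39) = 24*50 = 1200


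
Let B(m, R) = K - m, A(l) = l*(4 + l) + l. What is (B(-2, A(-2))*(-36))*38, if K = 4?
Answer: -8208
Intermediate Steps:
A(l) = l + l*(4 + l)
B(m, R) = 4 - m
(B(-2, A(-2))*(-36))*38 = ((4 - 1*(-2))*(-36))*38 = ((4 + 2)*(-36))*38 = (6*(-36))*38 = -216*38 = -8208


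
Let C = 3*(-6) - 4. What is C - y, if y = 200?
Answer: -222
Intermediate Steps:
C = -22 (C = -18 - 4 = -22)
C - y = -22 - 1*200 = -22 - 200 = -222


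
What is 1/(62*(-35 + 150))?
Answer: 1/7130 ≈ 0.00014025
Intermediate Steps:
1/(62*(-35 + 150)) = 1/(62*115) = 1/7130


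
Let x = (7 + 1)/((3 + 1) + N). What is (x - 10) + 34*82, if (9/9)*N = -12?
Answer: 2777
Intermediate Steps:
N = -12
x = -1 (x = (7 + 1)/((3 + 1) - 12) = 8/(4 - 12) = 8/(-8) = 8*(-1/8) = -1)
(x - 10) + 34*82 = (-1 - 10) + 34*82 = -11 + 2788 = 2777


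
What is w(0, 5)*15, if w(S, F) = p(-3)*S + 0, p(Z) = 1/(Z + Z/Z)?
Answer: 0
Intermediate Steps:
p(Z) = 1/(1 + Z) (p(Z) = 1/(Z + 1) = 1/(1 + Z))
w(S, F) = -S/2 (w(S, F) = S/(1 - 3) + 0 = S/(-2) + 0 = -S/2 + 0 = -S/2)
w(0, 5)*15 = -½*0*15 = 0*15 = 0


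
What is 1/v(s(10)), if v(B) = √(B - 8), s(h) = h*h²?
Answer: √62/248 ≈ 0.031750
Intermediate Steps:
s(h) = h³
v(B) = √(-8 + B)
1/v(s(10)) = 1/(√(-8 + 10³)) = 1/(√(-8 + 1000)) = 1/(√992) = 1/(4*√62) = √62/248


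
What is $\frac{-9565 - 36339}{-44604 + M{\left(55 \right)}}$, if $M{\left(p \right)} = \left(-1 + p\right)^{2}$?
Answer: $\frac{5738}{5211} \approx 1.1011$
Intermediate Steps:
$\frac{-9565 - 36339}{-44604 + M{\left(55 \right)}} = \frac{-9565 - 36339}{-44604 + \left(-1 + 55\right)^{2}} = - \frac{45904}{-44604 + 54^{2}} = - \frac{45904}{-44604 + 2916} = - \frac{45904}{-41688} = \left(-45904\right) \left(- \frac{1}{41688}\right) = \frac{5738}{5211}$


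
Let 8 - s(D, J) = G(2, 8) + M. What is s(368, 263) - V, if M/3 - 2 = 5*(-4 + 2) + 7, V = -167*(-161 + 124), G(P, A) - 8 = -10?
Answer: -6166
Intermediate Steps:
G(P, A) = -2 (G(P, A) = 8 - 10 = -2)
V = 6179 (V = -167*(-37) = 6179)
M = -3 (M = 6 + 3*(5*(-4 + 2) + 7) = 6 + 3*(5*(-2) + 7) = 6 + 3*(-10 + 7) = 6 + 3*(-3) = 6 - 9 = -3)
s(D, J) = 13 (s(D, J) = 8 - (-2 - 3) = 8 - 1*(-5) = 8 + 5 = 13)
s(368, 263) - V = 13 - 1*6179 = 13 - 6179 = -6166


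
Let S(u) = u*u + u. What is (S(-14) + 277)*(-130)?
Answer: -59670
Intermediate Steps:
S(u) = u + u² (S(u) = u² + u = u + u²)
(S(-14) + 277)*(-130) = (-14*(1 - 14) + 277)*(-130) = (-14*(-13) + 277)*(-130) = (182 + 277)*(-130) = 459*(-130) = -59670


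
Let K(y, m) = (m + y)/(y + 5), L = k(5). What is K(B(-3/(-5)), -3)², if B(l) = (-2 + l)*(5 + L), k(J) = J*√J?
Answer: 66305/58081 + 25200*√5/58081 ≈ 2.1118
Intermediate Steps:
k(J) = J^(3/2)
L = 5*√5 (L = 5^(3/2) = 5*√5 ≈ 11.180)
B(l) = (-2 + l)*(5 + 5*√5)
K(y, m) = (m + y)/(5 + y)
K(B(-3/(-5)), -3)² = ((-3 + (-10 - 10*√5 + 5*(-3/(-5)) + 5*(-3/(-5))*√5))/(5 + (-10 - 10*√5 + 5*(-3/(-5)) + 5*(-3/(-5))*√5)))² = ((-3 + (-10 - 10*√5 + 5*(-3*(-⅕)) + 5*(-3*(-⅕))*√5))/(5 + (-10 - 10*√5 + 5*(-3*(-⅕)) + 5*(-3*(-⅕))*√5)))² = ((-3 + (-10 - 10*√5 + 5*(⅗) + 5*(⅗)*√5))/(5 + (-10 - 10*√5 + 5*(⅗) + 5*(⅗)*√5)))² = ((-3 + (-10 - 10*√5 + 3 + 3*√5))/(5 + (-10 - 10*√5 + 3 + 3*√5)))² = ((-3 + (-7 - 7*√5))/(5 + (-7 - 7*√5)))² = ((-10 - 7*√5)/(-2 - 7*√5))² = (-10 - 7*√5)²/(-2 - 7*√5)²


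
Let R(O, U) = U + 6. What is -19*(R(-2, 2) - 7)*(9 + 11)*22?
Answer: -8360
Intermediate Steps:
R(O, U) = 6 + U
-19*(R(-2, 2) - 7)*(9 + 11)*22 = -19*((6 + 2) - 7)*(9 + 11)*22 = -19*(8 - 7)*20*22 = -19*20*22 = -380*22 = -8360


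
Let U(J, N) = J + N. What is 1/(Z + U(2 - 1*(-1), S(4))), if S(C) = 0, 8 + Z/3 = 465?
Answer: 1/1374 ≈ 0.00072780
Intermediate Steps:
Z = 1371 (Z = -24 + 3*465 = -24 + 1395 = 1371)
1/(Z + U(2 - 1*(-1), S(4))) = 1/(1371 + ((2 - 1*(-1)) + 0)) = 1/(1371 + ((2 + 1) + 0)) = 1/(1371 + (3 + 0)) = 1/(1371 + 3) = 1/1374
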